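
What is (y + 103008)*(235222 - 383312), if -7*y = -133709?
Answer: -126582148850/7 ≈ -1.8083e+10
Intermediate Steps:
y = 133709/7 (y = -⅐*(-133709) = 133709/7 ≈ 19101.)
(y + 103008)*(235222 - 383312) = (133709/7 + 103008)*(235222 - 383312) = (854765/7)*(-148090) = -126582148850/7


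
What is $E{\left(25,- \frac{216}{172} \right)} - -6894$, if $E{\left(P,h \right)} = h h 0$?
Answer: $6894$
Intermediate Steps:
$E{\left(P,h \right)} = 0$ ($E{\left(P,h \right)} = h^{2} \cdot 0 = 0$)
$E{\left(25,- \frac{216}{172} \right)} - -6894 = 0 - -6894 = 0 + 6894 = 6894$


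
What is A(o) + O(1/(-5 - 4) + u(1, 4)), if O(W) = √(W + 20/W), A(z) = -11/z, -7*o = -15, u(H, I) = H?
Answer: -77/15 + √842/6 ≈ -0.29713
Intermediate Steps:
o = 15/7 (o = -⅐*(-15) = 15/7 ≈ 2.1429)
A(o) + O(1/(-5 - 4) + u(1, 4)) = -11/15/7 + √((1/(-5 - 4) + 1) + 20/(1/(-5 - 4) + 1)) = -11*7/15 + √((1/(-9) + 1) + 20/(1/(-9) + 1)) = -77/15 + √((-⅑ + 1) + 20/(-⅑ + 1)) = -77/15 + √(8/9 + 20/(8/9)) = -77/15 + √(8/9 + 20*(9/8)) = -77/15 + √(8/9 + 45/2) = -77/15 + √(421/18) = -77/15 + √842/6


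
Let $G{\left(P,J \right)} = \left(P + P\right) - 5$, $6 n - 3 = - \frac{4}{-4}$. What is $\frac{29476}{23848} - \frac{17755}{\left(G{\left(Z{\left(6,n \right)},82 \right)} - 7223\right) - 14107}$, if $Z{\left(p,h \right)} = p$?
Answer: $\frac{262984497}{127127726} \approx 2.0687$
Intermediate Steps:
$n = \frac{2}{3}$ ($n = \frac{1}{2} + \frac{\left(-4\right) \frac{1}{-4}}{6} = \frac{1}{2} + \frac{\left(-4\right) \left(- \frac{1}{4}\right)}{6} = \frac{1}{2} + \frac{1}{6} \cdot 1 = \frac{1}{2} + \frac{1}{6} = \frac{2}{3} \approx 0.66667$)
$G{\left(P,J \right)} = -5 + 2 P$ ($G{\left(P,J \right)} = 2 P - 5 = -5 + 2 P$)
$\frac{29476}{23848} - \frac{17755}{\left(G{\left(Z{\left(6,n \right)},82 \right)} - 7223\right) - 14107} = \frac{29476}{23848} - \frac{17755}{\left(\left(-5 + 2 \cdot 6\right) - 7223\right) - 14107} = 29476 \cdot \frac{1}{23848} - \frac{17755}{\left(\left(-5 + 12\right) - 7223\right) - 14107} = \frac{7369}{5962} - \frac{17755}{\left(7 - 7223\right) - 14107} = \frac{7369}{5962} - \frac{17755}{-7216 - 14107} = \frac{7369}{5962} - \frac{17755}{-21323} = \frac{7369}{5962} - - \frac{17755}{21323} = \frac{7369}{5962} + \frac{17755}{21323} = \frac{262984497}{127127726}$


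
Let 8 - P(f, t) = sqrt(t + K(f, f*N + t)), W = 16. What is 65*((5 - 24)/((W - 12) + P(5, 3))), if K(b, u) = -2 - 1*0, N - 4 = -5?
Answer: -1235/11 ≈ -112.27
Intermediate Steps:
N = -1 (N = 4 - 5 = -1)
K(b, u) = -2 (K(b, u) = -2 + 0 = -2)
P(f, t) = 8 - sqrt(-2 + t) (P(f, t) = 8 - sqrt(t - 2) = 8 - sqrt(-2 + t))
65*((5 - 24)/((W - 12) + P(5, 3))) = 65*((5 - 24)/((16 - 12) + (8 - sqrt(-2 + 3)))) = 65*(-19/(4 + (8 - sqrt(1)))) = 65*(-19/(4 + (8 - 1*1))) = 65*(-19/(4 + (8 - 1))) = 65*(-19/(4 + 7)) = 65*(-19/11) = -1235/11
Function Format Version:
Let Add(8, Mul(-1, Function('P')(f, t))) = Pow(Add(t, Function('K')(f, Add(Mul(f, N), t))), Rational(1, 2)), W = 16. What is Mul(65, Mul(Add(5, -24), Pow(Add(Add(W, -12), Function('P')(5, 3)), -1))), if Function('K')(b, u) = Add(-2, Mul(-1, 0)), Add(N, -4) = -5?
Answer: Rational(-1235, 11) ≈ -112.27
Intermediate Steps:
N = -1 (N = Add(4, -5) = -1)
Function('K')(b, u) = -2 (Function('K')(b, u) = Add(-2, 0) = -2)
Function('P')(f, t) = Add(8, Mul(-1, Pow(Add(-2, t), Rational(1, 2)))) (Function('P')(f, t) = Add(8, Mul(-1, Pow(Add(t, -2), Rational(1, 2)))) = Add(8, Mul(-1, Pow(Add(-2, t), Rational(1, 2)))))
Mul(65, Mul(Add(5, -24), Pow(Add(Add(W, -12), Function('P')(5, 3)), -1))) = Mul(65, Mul(Add(5, -24), Pow(Add(Add(16, -12), Add(8, Mul(-1, Pow(Add(-2, 3), Rational(1, 2))))), -1))) = Mul(65, Mul(-19, Pow(Add(4, Add(8, Mul(-1, Pow(1, Rational(1, 2))))), -1))) = Mul(65, Mul(-19, Pow(Add(4, Add(8, Mul(-1, 1))), -1))) = Mul(65, Mul(-19, Pow(Add(4, Add(8, -1)), -1))) = Mul(65, Mul(-19, Pow(Add(4, 7), -1))) = Mul(65, Mul(-19, Pow(11, -1))) = Mul(65, Mul(-19, Rational(1, 11))) = Mul(65, Rational(-19, 11)) = Rational(-1235, 11)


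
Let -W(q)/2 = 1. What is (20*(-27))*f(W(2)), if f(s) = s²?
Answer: -2160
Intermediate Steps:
W(q) = -2 (W(q) = -2*1 = -2)
(20*(-27))*f(W(2)) = (20*(-27))*(-2)² = -540*4 = -2160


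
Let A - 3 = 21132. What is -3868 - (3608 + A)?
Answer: -28611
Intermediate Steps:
A = 21135 (A = 3 + 21132 = 21135)
-3868 - (3608 + A) = -3868 - (3608 + 21135) = -3868 - 1*24743 = -3868 - 24743 = -28611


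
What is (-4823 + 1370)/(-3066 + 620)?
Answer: 3453/2446 ≈ 1.4117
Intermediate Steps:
(-4823 + 1370)/(-3066 + 620) = -3453/(-2446) = -3453*(-1/2446) = 3453/2446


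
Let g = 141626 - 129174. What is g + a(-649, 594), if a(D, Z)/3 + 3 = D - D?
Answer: 12443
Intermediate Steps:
a(D, Z) = -9 (a(D, Z) = -9 + 3*(D - D) = -9 + 3*0 = -9 + 0 = -9)
g = 12452
g + a(-649, 594) = 12452 - 9 = 12443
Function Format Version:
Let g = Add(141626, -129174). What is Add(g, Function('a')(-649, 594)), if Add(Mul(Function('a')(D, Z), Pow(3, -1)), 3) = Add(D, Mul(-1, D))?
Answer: 12443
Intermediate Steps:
Function('a')(D, Z) = -9 (Function('a')(D, Z) = Add(-9, Mul(3, Add(D, Mul(-1, D)))) = Add(-9, Mul(3, 0)) = Add(-9, 0) = -9)
g = 12452
Add(g, Function('a')(-649, 594)) = Add(12452, -9) = 12443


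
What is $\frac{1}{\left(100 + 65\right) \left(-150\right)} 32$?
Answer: $- \frac{16}{12375} \approx -0.0012929$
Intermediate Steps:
$\frac{1}{\left(100 + 65\right) \left(-150\right)} 32 = \frac{1}{165} \left(- \frac{1}{150}\right) 32 = \left(- \frac{1}{24750}\right) 32 = - \frac{16}{12375}$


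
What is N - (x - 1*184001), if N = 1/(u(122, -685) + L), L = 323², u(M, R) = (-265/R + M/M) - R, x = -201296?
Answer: 5543309551213/14387108 ≈ 3.8530e+5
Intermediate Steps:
u(M, R) = 1 - R - 265/R (u(M, R) = (-265/R + 1) - R = (1 - 265/R) - R = 1 - R - 265/R)
L = 104329
N = 137/14387108 (N = 1/((1 - 1*(-685) - 265/(-685)) + 104329) = 1/((1 + 685 - 265*(-1/685)) + 104329) = 1/((1 + 685 + 53/137) + 104329) = 1/(94035/137 + 104329) = 1/(14387108/137) = 137/14387108 ≈ 9.5224e-6)
N - (x - 1*184001) = 137/14387108 - (-201296 - 1*184001) = 137/14387108 - (-201296 - 184001) = 137/14387108 - 1*(-385297) = 137/14387108 + 385297 = 5543309551213/14387108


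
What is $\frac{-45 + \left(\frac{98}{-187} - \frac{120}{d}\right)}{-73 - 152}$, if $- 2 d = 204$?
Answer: $\frac{8293}{42075} \approx 0.1971$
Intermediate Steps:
$d = -102$ ($d = \left(- \frac{1}{2}\right) 204 = -102$)
$\frac{-45 + \left(\frac{98}{-187} - \frac{120}{d}\right)}{-73 - 152} = \frac{-45 + \left(\frac{98}{-187} - \frac{120}{-102}\right)}{-73 - 152} = \frac{-45 + \left(98 \left(- \frac{1}{187}\right) - - \frac{20}{17}\right)}{-225} = \left(-45 + \left(- \frac{98}{187} + \frac{20}{17}\right)\right) \left(- \frac{1}{225}\right) = \left(-45 + \frac{122}{187}\right) \left(- \frac{1}{225}\right) = \left(- \frac{8293}{187}\right) \left(- \frac{1}{225}\right) = \frac{8293}{42075}$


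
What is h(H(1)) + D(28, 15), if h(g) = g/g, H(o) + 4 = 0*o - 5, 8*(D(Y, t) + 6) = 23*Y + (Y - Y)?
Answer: 151/2 ≈ 75.500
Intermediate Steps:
D(Y, t) = -6 + 23*Y/8 (D(Y, t) = -6 + (23*Y + (Y - Y))/8 = -6 + (23*Y + 0)/8 = -6 + (23*Y)/8 = -6 + 23*Y/8)
H(o) = -9 (H(o) = -4 + (0*o - 5) = -4 + (0 - 5) = -4 - 5 = -9)
h(g) = 1
h(H(1)) + D(28, 15) = 1 + (-6 + (23/8)*28) = 1 + (-6 + 161/2) = 1 + 149/2 = 151/2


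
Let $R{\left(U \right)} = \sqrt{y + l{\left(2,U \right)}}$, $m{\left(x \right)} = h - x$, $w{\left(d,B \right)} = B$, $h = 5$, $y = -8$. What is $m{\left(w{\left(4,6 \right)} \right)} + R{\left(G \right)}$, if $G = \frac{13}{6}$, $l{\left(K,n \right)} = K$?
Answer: $-1 + i \sqrt{6} \approx -1.0 + 2.4495 i$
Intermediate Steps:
$m{\left(x \right)} = 5 - x$
$G = \frac{13}{6}$ ($G = 13 \cdot \frac{1}{6} = \frac{13}{6} \approx 2.1667$)
$R{\left(U \right)} = i \sqrt{6}$ ($R{\left(U \right)} = \sqrt{-8 + 2} = \sqrt{-6} = i \sqrt{6}$)
$m{\left(w{\left(4,6 \right)} \right)} + R{\left(G \right)} = \left(5 - 6\right) + i \sqrt{6} = -1 + i \sqrt{6}$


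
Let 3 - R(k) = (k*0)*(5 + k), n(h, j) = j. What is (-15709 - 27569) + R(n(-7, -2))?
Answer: -43275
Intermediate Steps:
R(k) = 3 (R(k) = 3 - k*0*(5 + k) = 3 - 0*(5 + k) = 3 - 1*0 = 3 + 0 = 3)
(-15709 - 27569) + R(n(-7, -2)) = (-15709 - 27569) + 3 = -43278 + 3 = -43275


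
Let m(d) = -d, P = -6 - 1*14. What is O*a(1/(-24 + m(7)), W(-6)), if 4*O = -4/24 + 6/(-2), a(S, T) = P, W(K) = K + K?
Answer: 95/6 ≈ 15.833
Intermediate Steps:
W(K) = 2*K
P = -20 (P = -6 - 14 = -20)
a(S, T) = -20
O = -19/24 (O = (-4/24 + 6/(-2))/4 = (-4*1/24 + 6*(-1/2))/4 = (-1/6 - 3)/4 = (1/4)*(-19/6) = -19/24 ≈ -0.79167)
O*a(1/(-24 + m(7)), W(-6)) = -19/24*(-20) = 95/6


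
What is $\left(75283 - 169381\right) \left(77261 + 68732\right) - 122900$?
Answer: $-13737772214$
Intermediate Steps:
$\left(75283 - 169381\right) \left(77261 + 68732\right) - 122900 = \left(-94098\right) 145993 - 122900 = -13737649314 - 122900 = -13737772214$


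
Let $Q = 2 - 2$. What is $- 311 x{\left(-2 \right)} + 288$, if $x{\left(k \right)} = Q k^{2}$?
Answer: $288$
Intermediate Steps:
$Q = 0$ ($Q = 2 - 2 = 0$)
$x{\left(k \right)} = 0$ ($x{\left(k \right)} = 0 k^{2} = 0$)
$- 311 x{\left(-2 \right)} + 288 = \left(-311\right) 0 + 288 = 0 + 288 = 288$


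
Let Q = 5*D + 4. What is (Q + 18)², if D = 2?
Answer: 1024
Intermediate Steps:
Q = 14 (Q = 5*2 + 4 = 10 + 4 = 14)
(Q + 18)² = (14 + 18)² = 32² = 1024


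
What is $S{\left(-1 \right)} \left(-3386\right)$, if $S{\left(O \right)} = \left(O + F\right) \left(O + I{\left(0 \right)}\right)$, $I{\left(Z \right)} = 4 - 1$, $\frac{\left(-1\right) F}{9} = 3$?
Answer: $189616$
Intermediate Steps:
$F = -27$ ($F = \left(-9\right) 3 = -27$)
$I{\left(Z \right)} = 3$
$S{\left(O \right)} = \left(-27 + O\right) \left(3 + O\right)$ ($S{\left(O \right)} = \left(O - 27\right) \left(O + 3\right) = \left(-27 + O\right) \left(3 + O\right)$)
$S{\left(-1 \right)} \left(-3386\right) = \left(-81 + \left(-1\right)^{2} - -24\right) \left(-3386\right) = \left(-81 + 1 + 24\right) \left(-3386\right) = \left(-56\right) \left(-3386\right) = 189616$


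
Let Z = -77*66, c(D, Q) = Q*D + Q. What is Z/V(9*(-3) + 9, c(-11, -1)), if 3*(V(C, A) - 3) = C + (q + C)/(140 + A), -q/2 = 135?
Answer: 18150/13 ≈ 1396.2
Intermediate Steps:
q = -270 (q = -2*135 = -270)
c(D, Q) = Q + D*Q (c(D, Q) = D*Q + Q = Q + D*Q)
Z = -5082
V(C, A) = 3 + C/3 + (-270 + C)/(3*(140 + A)) (V(C, A) = 3 + (C + (-270 + C)/(140 + A))/3 = 3 + (C/3 + (-270 + C)/(3*(140 + A))) = 3 + C/3 + (-270 + C)/(3*(140 + A)))
Z/V(9*(-3) + 9, c(-11, -1)) = -5082*3*(140 - (1 - 11))/(990 + 9*(-(1 - 11)) + 141*(9*(-3) + 9) + (-(1 - 11))*(9*(-3) + 9)) = -5082*3*(140 - 1*(-10))/(990 + 9*(-1*(-10)) + 141*(-27 + 9) + (-1*(-10))*(-27 + 9)) = -5082*3*(140 + 10)/(990 + 9*10 + 141*(-18) + 10*(-18)) = -5082*450/(990 + 90 - 2538 - 180) = -5082/((⅓)*(1/150)*(-1638)) = -5082/(-91/25) = -5082*(-25/91) = 18150/13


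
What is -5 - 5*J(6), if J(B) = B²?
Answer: -185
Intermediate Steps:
-5 - 5*J(6) = -5 - 5*6² = -5 - 5*36 = -5 - 180 = -185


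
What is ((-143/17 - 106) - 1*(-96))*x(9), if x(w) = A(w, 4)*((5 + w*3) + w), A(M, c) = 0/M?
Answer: 0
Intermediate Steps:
A(M, c) = 0
x(w) = 0 (x(w) = 0*((5 + w*3) + w) = 0*((5 + 3*w) + w) = 0*(5 + 4*w) = 0)
((-143/17 - 106) - 1*(-96))*x(9) = ((-143/17 - 106) - 1*(-96))*0 = ((-143*1/17 - 106) + 96)*0 = ((-143/17 - 106) + 96)*0 = (-1945/17 + 96)*0 = -313/17*0 = 0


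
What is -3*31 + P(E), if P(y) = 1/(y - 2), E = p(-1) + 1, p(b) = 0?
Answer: -94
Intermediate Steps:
E = 1 (E = 0 + 1 = 1)
P(y) = 1/(-2 + y)
-3*31 + P(E) = -3*31 + 1/(-2 + 1) = -93 + 1/(-1) = -93 - 1 = -94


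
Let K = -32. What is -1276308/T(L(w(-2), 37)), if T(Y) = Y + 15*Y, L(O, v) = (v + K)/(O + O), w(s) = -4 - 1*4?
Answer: 1276308/5 ≈ 2.5526e+5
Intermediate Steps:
w(s) = -8 (w(s) = -4 - 4 = -8)
L(O, v) = (-32 + v)/(2*O) (L(O, v) = (v - 32)/(O + O) = (-32 + v)/((2*O)) = (-32 + v)*(1/(2*O)) = (-32 + v)/(2*O))
T(Y) = 16*Y
-1276308/T(L(w(-2), 37)) = -1276308*(-1/(-32 + 37)) = -1276308/(16*((½)*(-⅛)*5)) = -1276308/(16*(-5/16)) = -1276308/(-5) = -1276308*(-⅕) = 1276308/5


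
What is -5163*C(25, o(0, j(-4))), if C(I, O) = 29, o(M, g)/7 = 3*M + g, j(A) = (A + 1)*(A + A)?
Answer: -149727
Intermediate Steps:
j(A) = 2*A*(1 + A) (j(A) = (1 + A)*(2*A) = 2*A*(1 + A))
o(M, g) = 7*g + 21*M (o(M, g) = 7*(3*M + g) = 7*(g + 3*M) = 7*g + 21*M)
-5163*C(25, o(0, j(-4))) = -5163*29 = -149727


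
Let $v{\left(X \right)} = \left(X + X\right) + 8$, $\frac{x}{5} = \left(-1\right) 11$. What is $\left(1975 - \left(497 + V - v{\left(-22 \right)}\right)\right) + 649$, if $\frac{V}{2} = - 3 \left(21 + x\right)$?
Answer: $1887$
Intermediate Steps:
$x = -55$ ($x = 5 \left(\left(-1\right) 11\right) = 5 \left(-11\right) = -55$)
$v{\left(X \right)} = 8 + 2 X$ ($v{\left(X \right)} = 2 X + 8 = 8 + 2 X$)
$V = 204$ ($V = 2 \left(- 3 \left(21 - 55\right)\right) = 2 \left(\left(-3\right) \left(-34\right)\right) = 2 \cdot 102 = 204$)
$\left(1975 - \left(497 + V - v{\left(-22 \right)}\right)\right) + 649 = \left(1975 + \left(\left(\left(8 + 2 \left(-22\right)\right) - 497\right) - 204\right)\right) + 649 = \left(1975 + \left(\left(\left(8 - 44\right) - 497\right) - 204\right)\right) + 649 = \left(1975 - 737\right) + 649 = 1238 + 649 = 1887$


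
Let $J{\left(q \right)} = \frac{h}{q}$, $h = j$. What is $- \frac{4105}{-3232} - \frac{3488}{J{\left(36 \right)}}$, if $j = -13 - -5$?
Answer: $\frac{50733577}{3232} \approx 15697.0$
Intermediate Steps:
$j = -8$ ($j = -13 + 5 = -8$)
$h = -8$
$J{\left(q \right)} = - \frac{8}{q}$
$- \frac{4105}{-3232} - \frac{3488}{J{\left(36 \right)}} = - \frac{4105}{-3232} - \frac{3488}{\left(-8\right) \frac{1}{36}} = \left(-4105\right) \left(- \frac{1}{3232}\right) - \frac{3488}{\left(-8\right) \frac{1}{36}} = \frac{4105}{3232} - \frac{3488}{- \frac{2}{9}} = \frac{4105}{3232} - -15696 = \frac{4105}{3232} + 15696 = \frac{50733577}{3232}$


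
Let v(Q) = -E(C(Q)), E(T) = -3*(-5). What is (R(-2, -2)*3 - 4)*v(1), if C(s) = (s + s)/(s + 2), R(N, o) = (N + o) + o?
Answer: 330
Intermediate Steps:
R(N, o) = N + 2*o
C(s) = 2*s/(2 + s) (C(s) = (2*s)/(2 + s) = 2*s/(2 + s))
E(T) = 15
v(Q) = -15 (v(Q) = -1*15 = -15)
(R(-2, -2)*3 - 4)*v(1) = ((-2 + 2*(-2))*3 - 4)*(-15) = ((-2 - 4)*3 - 4)*(-15) = (-6*3 - 4)*(-15) = (-18 - 4)*(-15) = -22*(-15) = 330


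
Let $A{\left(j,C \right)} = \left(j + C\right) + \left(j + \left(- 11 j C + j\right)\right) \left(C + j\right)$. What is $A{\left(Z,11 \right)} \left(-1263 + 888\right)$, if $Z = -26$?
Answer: $17409375$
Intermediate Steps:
$A{\left(j,C \right)} = C + j + \left(C + j\right) \left(2 j - 11 C j\right)$ ($A{\left(j,C \right)} = \left(C + j\right) + \left(j - \left(- j + 11 C j\right)\right) \left(C + j\right) = \left(C + j\right) + \left(2 j - 11 C j\right) \left(C + j\right) = \left(C + j\right) + \left(C + j\right) \left(2 j - 11 C j\right) = C + j + \left(C + j\right) \left(2 j - 11 C j\right)$)
$A{\left(Z,11 \right)} \left(-1263 + 888\right) = \left(11 - 26 + 2 \left(-26\right)^{2} - 121 \left(-26\right)^{2} - - 286 \cdot 11^{2} + 2 \cdot 11 \left(-26\right)\right) \left(-1263 + 888\right) = \left(11 - 26 + 2 \cdot 676 - 121 \cdot 676 - \left(-286\right) 121 - 572\right) \left(-375\right) = \left(11 - 26 + 1352 - 81796 + 34606 - 572\right) \left(-375\right) = \left(-46425\right) \left(-375\right) = 17409375$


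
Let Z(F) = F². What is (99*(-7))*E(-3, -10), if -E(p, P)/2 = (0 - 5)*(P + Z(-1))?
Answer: 62370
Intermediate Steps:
E(p, P) = 10 + 10*P (E(p, P) = -2*(0 - 5)*(P + (-1)²) = -(-10)*(P + 1) = -(-10)*(1 + P) = -2*(-5 - 5*P) = 10 + 10*P)
(99*(-7))*E(-3, -10) = (99*(-7))*(10 + 10*(-10)) = -693*(10 - 100) = -693*(-90) = 62370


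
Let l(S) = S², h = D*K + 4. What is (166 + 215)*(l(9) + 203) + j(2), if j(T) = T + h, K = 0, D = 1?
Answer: 108210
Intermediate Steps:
h = 4 (h = 1*0 + 4 = 0 + 4 = 4)
j(T) = 4 + T (j(T) = T + 4 = 4 + T)
(166 + 215)*(l(9) + 203) + j(2) = (166 + 215)*(9² + 203) + (4 + 2) = 381*(81 + 203) + 6 = 381*284 + 6 = 108204 + 6 = 108210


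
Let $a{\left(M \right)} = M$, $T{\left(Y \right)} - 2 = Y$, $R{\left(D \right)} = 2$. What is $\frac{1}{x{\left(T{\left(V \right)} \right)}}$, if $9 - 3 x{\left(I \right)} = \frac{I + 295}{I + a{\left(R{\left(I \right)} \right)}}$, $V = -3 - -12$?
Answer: $- \frac{13}{63} \approx -0.20635$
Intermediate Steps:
$V = 9$ ($V = -3 + 12 = 9$)
$T{\left(Y \right)} = 2 + Y$
$x{\left(I \right)} = 3 - \frac{295 + I}{3 \left(2 + I\right)}$ ($x{\left(I \right)} = 3 - \frac{\left(I + 295\right) \frac{1}{I + 2}}{3} = 3 - \frac{\left(295 + I\right) \frac{1}{2 + I}}{3} = 3 - \frac{\frac{1}{2 + I} \left(295 + I\right)}{3} = 3 - \frac{295 + I}{3 \left(2 + I\right)}$)
$\frac{1}{x{\left(T{\left(V \right)} \right)}} = \frac{1}{\frac{1}{3} \frac{1}{2 + \left(2 + 9\right)} \left(-277 + 8 \left(2 + 9\right)\right)} = \frac{1}{\frac{1}{3} \frac{1}{2 + 11} \left(-277 + 8 \cdot 11\right)} = \frac{1}{\frac{1}{3} \cdot \frac{1}{13} \left(-277 + 88\right)} = \frac{1}{\frac{1}{3} \cdot \frac{1}{13} \left(-189\right)} = \frac{1}{- \frac{63}{13}} = - \frac{13}{63}$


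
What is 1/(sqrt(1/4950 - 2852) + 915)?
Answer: 4529250/4158381149 - 15*I*sqrt(310582778)/4158381149 ≈ 0.0010892 - 6.357e-5*I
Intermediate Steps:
1/(sqrt(1/4950 - 2852) + 915) = 1/(sqrt(-14117399/4950) + 915) = 1/(I*sqrt(310582778)/330 + 915) = 1/(915 + I*sqrt(310582778)/330)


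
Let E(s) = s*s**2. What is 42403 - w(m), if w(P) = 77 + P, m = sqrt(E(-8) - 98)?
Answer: 42326 - I*sqrt(610) ≈ 42326.0 - 24.698*I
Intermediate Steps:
E(s) = s**3
m = I*sqrt(610) (m = sqrt((-8)**3 - 98) = sqrt(-512 - 98) = sqrt(-610) = I*sqrt(610) ≈ 24.698*I)
42403 - w(m) = 42403 - (77 + I*sqrt(610)) = 42403 + (-77 - I*sqrt(610)) = 42326 - I*sqrt(610)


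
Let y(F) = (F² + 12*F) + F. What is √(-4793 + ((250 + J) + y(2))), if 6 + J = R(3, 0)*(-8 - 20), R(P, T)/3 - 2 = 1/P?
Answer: I*√4715 ≈ 68.666*I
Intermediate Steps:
R(P, T) = 6 + 3/P
J = -202 (J = -6 + (6 + 3/3)*(-8 - 20) = -6 + (6 + 3*(⅓))*(-28) = -6 + (6 + 1)*(-28) = -6 + 7*(-28) = -6 - 196 = -202)
y(F) = F² + 13*F
√(-4793 + ((250 + J) + y(2))) = √(-4793 + ((250 - 202) + 2*(13 + 2))) = √(-4793 + (48 + 2*15)) = √(-4793 + (48 + 30)) = √(-4793 + 78) = √(-4715) = I*√4715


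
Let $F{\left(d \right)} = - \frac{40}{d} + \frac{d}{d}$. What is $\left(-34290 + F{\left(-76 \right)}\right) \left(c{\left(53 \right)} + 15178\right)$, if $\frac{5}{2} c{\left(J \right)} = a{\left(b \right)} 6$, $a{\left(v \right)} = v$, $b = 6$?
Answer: $- \frac{2604621038}{5} \approx -5.2092 \cdot 10^{8}$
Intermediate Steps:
$c{\left(J \right)} = \frac{72}{5}$ ($c{\left(J \right)} = \frac{2 \cdot 6 \cdot 6}{5} = \frac{2}{5} \cdot 36 = \frac{72}{5}$)
$F{\left(d \right)} = 1 - \frac{40}{d}$ ($F{\left(d \right)} = - \frac{40}{d} + 1 = 1 - \frac{40}{d}$)
$\left(-34290 + F{\left(-76 \right)}\right) \left(c{\left(53 \right)} + 15178\right) = \left(-34290 + \frac{-40 - 76}{-76}\right) \left(\frac{72}{5} + 15178\right) = \left(-34290 - - \frac{29}{19}\right) \frac{75962}{5} = \left(-34290 + \frac{29}{19}\right) \frac{75962}{5} = \left(- \frac{651481}{19}\right) \frac{75962}{5} = - \frac{2604621038}{5}$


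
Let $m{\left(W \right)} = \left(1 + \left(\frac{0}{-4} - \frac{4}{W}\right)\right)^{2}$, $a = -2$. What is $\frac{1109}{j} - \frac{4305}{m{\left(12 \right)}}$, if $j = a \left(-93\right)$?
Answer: $- \frac{3601067}{372} \approx -9680.3$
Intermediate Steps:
$m{\left(W \right)} = \left(1 - \frac{4}{W}\right)^{2}$ ($m{\left(W \right)} = \left(1 + \left(0 \left(- \frac{1}{4}\right) - \frac{4}{W}\right)\right)^{2} = \left(1 + \left(0 - \frac{4}{W}\right)\right)^{2} = \left(1 - \frac{4}{W}\right)^{2}$)
$j = 186$ ($j = \left(-2\right) \left(-93\right) = 186$)
$\frac{1109}{j} - \frac{4305}{m{\left(12 \right)}} = \frac{1109}{186} - \frac{4305}{\frac{1}{144} \left(-4 + 12\right)^{2}} = 1109 \cdot \frac{1}{186} - \frac{4305}{\frac{1}{144} \cdot 8^{2}} = \frac{1109}{186} - \frac{4305}{\frac{1}{144} \cdot 64} = \frac{1109}{186} - \frac{4305}{\frac{4}{9}} = \frac{1109}{186} - \frac{38745}{4} = - \frac{3601067}{372}$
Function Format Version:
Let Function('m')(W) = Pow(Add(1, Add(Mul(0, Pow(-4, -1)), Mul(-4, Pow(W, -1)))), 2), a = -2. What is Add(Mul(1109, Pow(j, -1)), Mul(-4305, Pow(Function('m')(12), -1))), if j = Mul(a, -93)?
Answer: Rational(-3601067, 372) ≈ -9680.3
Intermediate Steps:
Function('m')(W) = Pow(Add(1, Mul(-4, Pow(W, -1))), 2) (Function('m')(W) = Pow(Add(1, Add(Mul(0, Rational(-1, 4)), Mul(-4, Pow(W, -1)))), 2) = Pow(Add(1, Add(0, Mul(-4, Pow(W, -1)))), 2) = Pow(Add(1, Mul(-4, Pow(W, -1))), 2))
j = 186 (j = Mul(-2, -93) = 186)
Add(Mul(1109, Pow(j, -1)), Mul(-4305, Pow(Function('m')(12), -1))) = Add(Mul(1109, Pow(186, -1)), Mul(-4305, Pow(Mul(Pow(12, -2), Pow(Add(-4, 12), 2)), -1))) = Add(Mul(1109, Rational(1, 186)), Mul(-4305, Pow(Mul(Rational(1, 144), Pow(8, 2)), -1))) = Add(Rational(1109, 186), Mul(-4305, Pow(Mul(Rational(1, 144), 64), -1))) = Add(Rational(1109, 186), Mul(-4305, Pow(Rational(4, 9), -1))) = Add(Rational(1109, 186), Mul(-4305, Rational(9, 4))) = Add(Rational(1109, 186), Rational(-38745, 4)) = Rational(-3601067, 372)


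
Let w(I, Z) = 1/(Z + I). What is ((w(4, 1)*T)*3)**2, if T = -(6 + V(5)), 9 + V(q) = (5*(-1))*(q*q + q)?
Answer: 210681/25 ≈ 8427.2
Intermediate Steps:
w(I, Z) = 1/(I + Z)
V(q) = -9 - 5*q - 5*q**2 (V(q) = -9 + (5*(-1))*(q*q + q) = -9 - 5*(q**2 + q) = -9 - 5*(q + q**2) = -9 + (-5*q - 5*q**2) = -9 - 5*q - 5*q**2)
T = 153 (T = -(6 + (-9 - 5*5 - 5*5**2)) = -(6 + (-9 - 25 - 5*25)) = -(6 + (-9 - 25 - 125)) = -(6 - 159) = -1*(-153) = 153)
((w(4, 1)*T)*3)**2 = ((153/(4 + 1))*3)**2 = ((153/5)*3)**2 = (459/5)**2 = 210681/25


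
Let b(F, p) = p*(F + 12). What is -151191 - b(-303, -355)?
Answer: -254496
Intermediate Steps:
b(F, p) = p*(12 + F)
-151191 - b(-303, -355) = -151191 - (-355)*(12 - 303) = -151191 - (-355)*(-291) = -151191 - 1*103305 = -151191 - 103305 = -254496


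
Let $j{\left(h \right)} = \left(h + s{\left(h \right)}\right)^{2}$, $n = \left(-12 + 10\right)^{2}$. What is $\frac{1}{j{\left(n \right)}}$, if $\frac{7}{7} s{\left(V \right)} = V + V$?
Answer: $\frac{1}{144} \approx 0.0069444$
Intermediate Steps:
$s{\left(V \right)} = 2 V$ ($s{\left(V \right)} = V + V = 2 V$)
$n = 4$ ($n = \left(-2\right)^{2} = 4$)
$j{\left(h \right)} = 9 h^{2}$ ($j{\left(h \right)} = \left(h + 2 h\right)^{2} = \left(3 h\right)^{2} = 9 h^{2}$)
$\frac{1}{j{\left(n \right)}} = \frac{1}{9 \cdot 4^{2}} = \frac{1}{9 \cdot 16} = \frac{1}{144}$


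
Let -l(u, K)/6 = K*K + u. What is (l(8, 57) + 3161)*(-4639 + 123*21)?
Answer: 33679336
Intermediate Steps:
l(u, K) = -6*u - 6*K² (l(u, K) = -6*(K*K + u) = -6*(K² + u) = -6*(u + K²) = -6*u - 6*K²)
(l(8, 57) + 3161)*(-4639 + 123*21) = ((-6*8 - 6*57²) + 3161)*(-4639 + 123*21) = ((-48 - 6*3249) + 3161)*(-4639 + 2583) = ((-48 - 19494) + 3161)*(-2056) = (-19542 + 3161)*(-2056) = -16381*(-2056) = 33679336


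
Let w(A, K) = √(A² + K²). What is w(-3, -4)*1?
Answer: 5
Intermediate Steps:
w(-3, -4)*1 = √((-3)² + (-4)²)*1 = √(9 + 16)*1 = √25*1 = 5*1 = 5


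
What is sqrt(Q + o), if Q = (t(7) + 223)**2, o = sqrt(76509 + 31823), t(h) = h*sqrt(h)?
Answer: sqrt(50072 + 2*sqrt(27083) + 3122*sqrt(7)) ≈ 242.20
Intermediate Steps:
t(h) = h**(3/2)
o = 2*sqrt(27083) (o = sqrt(108332) = 2*sqrt(27083) ≈ 329.14)
Q = (223 + 7*sqrt(7))**2 (Q = (7**(3/2) + 223)**2 = (7*sqrt(7) + 223)**2 = (223 + 7*sqrt(7))**2 ≈ 58332.)
sqrt(Q + o) = sqrt((50072 + 3122*sqrt(7)) + 2*sqrt(27083)) = sqrt(50072 + 2*sqrt(27083) + 3122*sqrt(7))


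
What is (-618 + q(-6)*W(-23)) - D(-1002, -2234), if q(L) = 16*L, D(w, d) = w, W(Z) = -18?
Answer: 2112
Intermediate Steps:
(-618 + q(-6)*W(-23)) - D(-1002, -2234) = (-618 + (16*(-6))*(-18)) - 1*(-1002) = (-618 - 96*(-18)) + 1002 = (-618 + 1728) + 1002 = 1110 + 1002 = 2112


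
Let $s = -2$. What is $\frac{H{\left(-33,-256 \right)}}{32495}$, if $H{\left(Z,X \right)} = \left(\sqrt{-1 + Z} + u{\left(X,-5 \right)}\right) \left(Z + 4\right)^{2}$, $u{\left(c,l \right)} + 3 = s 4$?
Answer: $- \frac{9251}{32495} + \frac{841 i \sqrt{34}}{32495} \approx -0.28469 + 0.15091 i$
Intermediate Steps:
$u{\left(c,l \right)} = -11$ ($u{\left(c,l \right)} = -3 - 8 = -11$)
$H{\left(Z,X \right)} = \left(4 + Z\right)^{2} \left(-11 + \sqrt{-1 + Z}\right)$ ($H{\left(Z,X \right)} = \left(\sqrt{-1 + Z} - 11\right) \left(Z + 4\right)^{2} = \left(-11 + \sqrt{-1 + Z}\right) \left(4 + Z\right)^{2} = \left(4 + Z\right)^{2} \left(-11 + \sqrt{-1 + Z}\right)$)
$\frac{H{\left(-33,-256 \right)}}{32495} = \frac{\left(4 - 33\right)^{2} \left(-11 + \sqrt{-1 - 33}\right)}{32495} = \left(-29\right)^{2} \left(-11 + \sqrt{-34}\right) \frac{1}{32495} = 841 \left(-11 + i \sqrt{34}\right) \frac{1}{32495} = \left(-9251 + 841 i \sqrt{34}\right) \frac{1}{32495} = - \frac{9251}{32495} + \frac{841 i \sqrt{34}}{32495}$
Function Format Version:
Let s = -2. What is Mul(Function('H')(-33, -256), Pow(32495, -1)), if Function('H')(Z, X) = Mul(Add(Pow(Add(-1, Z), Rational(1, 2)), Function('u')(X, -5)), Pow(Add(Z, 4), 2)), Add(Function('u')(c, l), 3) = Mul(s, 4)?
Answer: Add(Rational(-9251, 32495), Mul(Rational(841, 32495), I, Pow(34, Rational(1, 2)))) ≈ Add(-0.28469, Mul(0.15091, I))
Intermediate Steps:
Function('u')(c, l) = -11 (Function('u')(c, l) = Add(-3, Mul(-2, 4)) = Add(-3, -8) = -11)
Function('H')(Z, X) = Mul(Pow(Add(4, Z), 2), Add(-11, Pow(Add(-1, Z), Rational(1, 2)))) (Function('H')(Z, X) = Mul(Add(Pow(Add(-1, Z), Rational(1, 2)), -11), Pow(Add(Z, 4), 2)) = Mul(Add(-11, Pow(Add(-1, Z), Rational(1, 2))), Pow(Add(4, Z), 2)) = Mul(Pow(Add(4, Z), 2), Add(-11, Pow(Add(-1, Z), Rational(1, 2)))))
Mul(Function('H')(-33, -256), Pow(32495, -1)) = Mul(Mul(Pow(Add(4, -33), 2), Add(-11, Pow(Add(-1, -33), Rational(1, 2)))), Pow(32495, -1)) = Mul(Mul(Pow(-29, 2), Add(-11, Pow(-34, Rational(1, 2)))), Rational(1, 32495)) = Mul(Mul(841, Add(-11, Mul(I, Pow(34, Rational(1, 2))))), Rational(1, 32495)) = Mul(Add(-9251, Mul(841, I, Pow(34, Rational(1, 2)))), Rational(1, 32495)) = Add(Rational(-9251, 32495), Mul(Rational(841, 32495), I, Pow(34, Rational(1, 2))))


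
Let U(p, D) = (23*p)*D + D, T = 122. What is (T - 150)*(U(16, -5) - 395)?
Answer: 62720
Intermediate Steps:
U(p, D) = D + 23*D*p (U(p, D) = 23*D*p + D = D + 23*D*p)
(T - 150)*(U(16, -5) - 395) = (122 - 150)*(-5*(1 + 23*16) - 395) = -28*(-5*(1 + 368) - 395) = -28*(-5*369 - 395) = -28*(-1845 - 395) = -28*(-2240) = 62720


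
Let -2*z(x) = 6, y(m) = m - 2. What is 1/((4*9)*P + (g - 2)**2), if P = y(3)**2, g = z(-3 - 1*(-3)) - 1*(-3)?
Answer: 1/40 ≈ 0.025000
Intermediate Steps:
y(m) = -2 + m
z(x) = -3 (z(x) = -1/2*6 = -3)
g = 0 (g = -3 - 1*(-3) = -3 + 3 = 0)
P = 1 (P = (-2 + 3)**2 = 1**2 = 1)
1/((4*9)*P + (g - 2)**2) = 1/((4*9)*1 + (0 - 2)**2) = 1/(36*1 + (-2)**2) = 1/(36 + 4) = 1/40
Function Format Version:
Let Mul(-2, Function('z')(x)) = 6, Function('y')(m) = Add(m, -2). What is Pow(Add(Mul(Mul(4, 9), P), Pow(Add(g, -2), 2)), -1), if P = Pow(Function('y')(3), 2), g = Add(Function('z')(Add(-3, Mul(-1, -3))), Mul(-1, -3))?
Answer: Rational(1, 40) ≈ 0.025000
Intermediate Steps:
Function('y')(m) = Add(-2, m)
Function('z')(x) = -3 (Function('z')(x) = Mul(Rational(-1, 2), 6) = -3)
g = 0 (g = Add(-3, Mul(-1, -3)) = Add(-3, 3) = 0)
P = 1 (P = Pow(Add(-2, 3), 2) = Pow(1, 2) = 1)
Pow(Add(Mul(Mul(4, 9), P), Pow(Add(g, -2), 2)), -1) = Pow(Add(Mul(Mul(4, 9), 1), Pow(Add(0, -2), 2)), -1) = Pow(Add(Mul(36, 1), Pow(-2, 2)), -1) = Pow(Add(36, 4), -1) = Pow(40, -1) = Rational(1, 40)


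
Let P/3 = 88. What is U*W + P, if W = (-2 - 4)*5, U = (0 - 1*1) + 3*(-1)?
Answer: 384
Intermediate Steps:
P = 264 (P = 3*88 = 264)
U = -4 (U = (0 - 1) - 3 = -1 - 3 = -4)
W = -30 (W = -6*5 = -30)
U*W + P = -4*(-30) + 264 = 120 + 264 = 384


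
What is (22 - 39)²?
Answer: 289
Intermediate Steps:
(22 - 39)² = (-17)² = 289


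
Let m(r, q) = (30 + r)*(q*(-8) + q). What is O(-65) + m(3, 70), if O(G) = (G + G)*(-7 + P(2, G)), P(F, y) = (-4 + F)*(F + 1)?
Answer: -14480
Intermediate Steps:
P(F, y) = (1 + F)*(-4 + F) (P(F, y) = (-4 + F)*(1 + F) = (1 + F)*(-4 + F))
m(r, q) = -7*q*(30 + r) (m(r, q) = (30 + r)*(-8*q + q) = (30 + r)*(-7*q) = -7*q*(30 + r))
O(G) = -26*G (O(G) = (G + G)*(-7 + (-4 + 2² - 3*2)) = (2*G)*(-7 + (-4 + 4 - 6)) = (2*G)*(-7 - 6) = (2*G)*(-13) = -26*G)
O(-65) + m(3, 70) = -26*(-65) - 7*70*(30 + 3) = 1690 - 7*70*33 = 1690 - 16170 = -14480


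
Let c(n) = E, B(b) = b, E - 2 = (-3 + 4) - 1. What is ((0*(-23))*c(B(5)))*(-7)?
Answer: 0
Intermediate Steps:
E = 2 (E = 2 + ((-3 + 4) - 1) = 2 + (1 - 1) = 2 + 0 = 2)
c(n) = 2
((0*(-23))*c(B(5)))*(-7) = ((0*(-23))*2)*(-7) = (0*2)*(-7) = 0*(-7) = 0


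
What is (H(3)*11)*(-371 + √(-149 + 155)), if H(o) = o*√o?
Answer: 33*√3*(-371 + √6) ≈ -21066.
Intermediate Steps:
H(o) = o^(3/2)
(H(3)*11)*(-371 + √(-149 + 155)) = (3^(3/2)*11)*(-371 + √(-149 + 155)) = ((3*√3)*11)*(-371 + √6) = (33*√3)*(-371 + √6) = 33*√3*(-371 + √6)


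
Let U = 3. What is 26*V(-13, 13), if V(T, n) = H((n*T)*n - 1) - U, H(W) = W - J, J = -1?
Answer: -57200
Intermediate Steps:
H(W) = 1 + W (H(W) = W - 1*(-1) = W + 1 = 1 + W)
V(T, n) = -3 + T*n² (V(T, n) = (1 + ((n*T)*n - 1)) - 1*3 = (1 + ((T*n)*n - 1)) - 3 = (1 + (T*n² - 1)) - 3 = (1 + (-1 + T*n²)) - 3 = T*n² - 3 = -3 + T*n²)
26*V(-13, 13) = 26*(-3 - 13*13²) = 26*(-3 - 13*169) = 26*(-3 - 2197) = 26*(-2200) = -57200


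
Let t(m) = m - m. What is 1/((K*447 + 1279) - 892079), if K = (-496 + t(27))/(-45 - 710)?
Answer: -755/672332288 ≈ -1.1230e-6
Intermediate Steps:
t(m) = 0
K = 496/755 (K = (-496 + 0)/(-45 - 710) = -496/(-755) = -496*(-1/755) = 496/755 ≈ 0.65695)
1/((K*447 + 1279) - 892079) = 1/(((496/755)*447 + 1279) - 892079) = 1/((221712/755 + 1279) - 892079) = 1/(1187357/755 - 892079) = 1/(-672332288/755) = -755/672332288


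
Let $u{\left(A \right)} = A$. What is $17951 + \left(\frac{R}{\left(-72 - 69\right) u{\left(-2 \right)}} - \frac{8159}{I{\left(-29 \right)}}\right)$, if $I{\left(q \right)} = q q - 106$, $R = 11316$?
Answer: $\frac{621120032}{34545} \approx 17980.0$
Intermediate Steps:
$I{\left(q \right)} = -106 + q^{2}$ ($I{\left(q \right)} = q^{2} - 106 = -106 + q^{2}$)
$17951 + \left(\frac{R}{\left(-72 - 69\right) u{\left(-2 \right)}} - \frac{8159}{I{\left(-29 \right)}}\right) = 17951 + \left(\frac{11316}{\left(-72 - 69\right) \left(-2\right)} - \frac{8159}{-106 + \left(-29\right)^{2}}\right) = 17951 + \left(\frac{11316}{\left(-141\right) \left(-2\right)} - \frac{8159}{-106 + 841}\right) = 17951 + \left(\frac{11316}{282} - \frac{8159}{735}\right) = 17951 + \left(11316 \cdot \frac{1}{282} - \frac{8159}{735}\right) = 17951 + \left(\frac{1886}{47} - \frac{8159}{735}\right) = 17951 + \frac{1002737}{34545} = \frac{621120032}{34545}$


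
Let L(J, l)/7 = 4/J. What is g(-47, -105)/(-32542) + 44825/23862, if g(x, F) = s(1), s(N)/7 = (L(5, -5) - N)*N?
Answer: 1822408492/970646505 ≈ 1.8775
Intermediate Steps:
L(J, l) = 28/J (L(J, l) = 7*(4/J) = 28/J)
s(N) = 7*N*(28/5 - N) (s(N) = 7*((28/5 - N)*N) = 7*(N*(28/5 - N)) = 7*N*(28/5 - N))
g(x, F) = 161/5 (g(x, F) = (7/5)*1*(28 - 5*1) = (7/5)*1*(28 - 5) = (7/5)*1*23 = 161/5)
g(-47, -105)/(-32542) + 44825/23862 = (161/5)/(-32542) + 44825/23862 = (161/5)*(-1/32542) + 44825*(1/23862) = -161/162710 + 44825/23862 = 1822408492/970646505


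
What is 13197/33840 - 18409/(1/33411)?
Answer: -6937911752321/11280 ≈ -6.1506e+8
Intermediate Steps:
13197/33840 - 18409/(1/33411) = 13197*(1/33840) - 18409/1/33411 = 4399/11280 - 18409*33411 = 4399/11280 - 615063099 = -6937911752321/11280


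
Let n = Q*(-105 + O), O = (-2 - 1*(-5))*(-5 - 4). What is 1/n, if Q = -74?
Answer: 1/9768 ≈ 0.00010238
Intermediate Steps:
O = -27 (O = (-2 + 5)*(-9) = 3*(-9) = -27)
n = 9768 (n = -74*(-105 - 27) = -74*(-132) = 9768)
1/n = 1/9768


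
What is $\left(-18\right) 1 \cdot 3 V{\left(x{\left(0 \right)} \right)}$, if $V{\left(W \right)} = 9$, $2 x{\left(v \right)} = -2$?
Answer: $-486$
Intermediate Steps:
$x{\left(v \right)} = -1$ ($x{\left(v \right)} = \frac{1}{2} \left(-2\right) = -1$)
$\left(-18\right) 1 \cdot 3 V{\left(x{\left(0 \right)} \right)} = \left(-18\right) 1 \cdot 3 \cdot 9 = \left(-18\right) 3 \cdot 9 = \left(-54\right) 9 = -486$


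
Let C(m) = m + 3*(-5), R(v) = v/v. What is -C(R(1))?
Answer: 14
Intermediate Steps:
R(v) = 1
C(m) = -15 + m (C(m) = m - 15 = -15 + m)
-C(R(1)) = -(-15 + 1) = -1*(-14) = 14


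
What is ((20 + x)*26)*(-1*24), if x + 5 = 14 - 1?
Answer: -17472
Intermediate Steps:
x = 8 (x = -5 + (14 - 1) = -5 + 13 = 8)
((20 + x)*26)*(-1*24) = ((20 + 8)*26)*(-1*24) = (28*26)*(-24) = 728*(-24) = -17472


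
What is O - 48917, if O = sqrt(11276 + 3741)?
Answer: -48917 + sqrt(15017) ≈ -48794.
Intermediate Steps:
O = sqrt(15017) ≈ 122.54
O - 48917 = sqrt(15017) - 48917 = -48917 + sqrt(15017)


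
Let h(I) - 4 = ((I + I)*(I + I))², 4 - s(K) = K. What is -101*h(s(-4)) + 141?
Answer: -6619399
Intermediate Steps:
s(K) = 4 - K
h(I) = 4 + 16*I⁴ (h(I) = 4 + ((I + I)*(I + I))² = 4 + ((2*I)*(2*I))² = 4 + (4*I²)² = 4 + 16*I⁴)
-101*h(s(-4)) + 141 = -101*(4 + 16*(4 - 1*(-4))⁴) + 141 = -101*(4 + 16*(4 + 4)⁴) + 141 = -101*(4 + 16*8⁴) + 141 = -101*(4 + 16*4096) + 141 = -101*(4 + 65536) + 141 = -101*65540 + 141 = -6619540 + 141 = -6619399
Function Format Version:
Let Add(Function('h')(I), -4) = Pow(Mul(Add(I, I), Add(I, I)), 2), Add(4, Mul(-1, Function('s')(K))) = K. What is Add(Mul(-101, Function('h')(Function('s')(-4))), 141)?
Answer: -6619399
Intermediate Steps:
Function('s')(K) = Add(4, Mul(-1, K))
Function('h')(I) = Add(4, Mul(16, Pow(I, 4))) (Function('h')(I) = Add(4, Pow(Mul(Add(I, I), Add(I, I)), 2)) = Add(4, Pow(Mul(Mul(2, I), Mul(2, I)), 2)) = Add(4, Pow(Mul(4, Pow(I, 2)), 2)) = Add(4, Mul(16, Pow(I, 4))))
Add(Mul(-101, Function('h')(Function('s')(-4))), 141) = Add(Mul(-101, Add(4, Mul(16, Pow(Add(4, Mul(-1, -4)), 4)))), 141) = Add(Mul(-101, Add(4, Mul(16, Pow(Add(4, 4), 4)))), 141) = Add(Mul(-101, Add(4, Mul(16, Pow(8, 4)))), 141) = Add(Mul(-101, Add(4, Mul(16, 4096))), 141) = Add(Mul(-101, Add(4, 65536)), 141) = Add(Mul(-101, 65540), 141) = Add(-6619540, 141) = -6619399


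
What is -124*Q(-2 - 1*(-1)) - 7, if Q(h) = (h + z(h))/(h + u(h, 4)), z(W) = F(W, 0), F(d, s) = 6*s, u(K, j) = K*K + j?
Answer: 24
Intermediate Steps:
u(K, j) = j + K² (u(K, j) = K² + j = j + K²)
z(W) = 0 (z(W) = 6*0 = 0)
Q(h) = h/(4 + h + h²) (Q(h) = (h + 0)/(h + (4 + h²)) = h/(4 + h + h²))
-124*Q(-2 - 1*(-1)) - 7 = -124*(-2 - 1*(-1))/(4 + (-2 - 1*(-1)) + (-2 - 1*(-1))²) - 7 = -124*(-2 + 1)/(4 + (-2 + 1) + (-2 + 1)²) - 7 = -(-124)/(4 - 1 + (-1)²) - 7 = -(-124)/(4 - 1 + 1) - 7 = -(-124)/4 - 7 = -124*(-¼) - 7 = 31 - 7 = 24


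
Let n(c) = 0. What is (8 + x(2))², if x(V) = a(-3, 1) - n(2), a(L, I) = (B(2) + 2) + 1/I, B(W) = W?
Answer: 169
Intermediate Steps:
a(L, I) = 4 + 1/I (a(L, I) = (2 + 2) + 1/I = 4 + 1/I)
x(V) = 5 (x(V) = (4 + 1/1) - 1*0 = (4 + 1) + 0 = 5 + 0 = 5)
(8 + x(2))² = (8 + 5)² = 13² = 169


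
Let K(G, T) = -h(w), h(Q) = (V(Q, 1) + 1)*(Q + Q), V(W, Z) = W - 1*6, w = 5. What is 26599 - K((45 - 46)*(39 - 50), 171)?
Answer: 26599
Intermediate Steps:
V(W, Z) = -6 + W (V(W, Z) = W - 6 = -6 + W)
h(Q) = 2*Q*(-5 + Q) (h(Q) = ((-6 + Q) + 1)*(Q + Q) = (-5 + Q)*(2*Q) = 2*Q*(-5 + Q))
K(G, T) = 0 (K(G, T) = -2*5*(-5 + 5) = -2*5*0 = -1*0 = 0)
26599 - K((45 - 46)*(39 - 50), 171) = 26599 - 1*0 = 26599 + 0 = 26599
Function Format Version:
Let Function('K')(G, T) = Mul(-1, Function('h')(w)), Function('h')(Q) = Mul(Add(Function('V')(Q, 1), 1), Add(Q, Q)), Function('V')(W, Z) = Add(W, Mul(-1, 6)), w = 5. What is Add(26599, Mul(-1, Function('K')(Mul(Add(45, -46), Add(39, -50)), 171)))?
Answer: 26599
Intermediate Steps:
Function('V')(W, Z) = Add(-6, W) (Function('V')(W, Z) = Add(W, -6) = Add(-6, W))
Function('h')(Q) = Mul(2, Q, Add(-5, Q)) (Function('h')(Q) = Mul(Add(Add(-6, Q), 1), Add(Q, Q)) = Mul(Add(-5, Q), Mul(2, Q)) = Mul(2, Q, Add(-5, Q)))
Function('K')(G, T) = 0 (Function('K')(G, T) = Mul(-1, Mul(2, 5, Add(-5, 5))) = Mul(-1, Mul(2, 5, 0)) = Mul(-1, 0) = 0)
Add(26599, Mul(-1, Function('K')(Mul(Add(45, -46), Add(39, -50)), 171))) = Add(26599, Mul(-1, 0)) = Add(26599, 0) = 26599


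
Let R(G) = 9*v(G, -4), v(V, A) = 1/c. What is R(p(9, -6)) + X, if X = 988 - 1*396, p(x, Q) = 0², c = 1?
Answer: 601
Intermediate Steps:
p(x, Q) = 0
v(V, A) = 1 (v(V, A) = 1/1 = 1)
R(G) = 9 (R(G) = 9*1 = 9)
X = 592 (X = 988 - 396 = 592)
R(p(9, -6)) + X = 9 + 592 = 601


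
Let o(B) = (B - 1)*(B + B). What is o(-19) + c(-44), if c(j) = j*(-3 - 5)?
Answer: 1112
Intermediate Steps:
o(B) = 2*B*(-1 + B) (o(B) = (-1 + B)*(2*B) = 2*B*(-1 + B))
c(j) = -8*j (c(j) = j*(-8) = -8*j)
o(-19) + c(-44) = 2*(-19)*(-1 - 19) - 8*(-44) = 2*(-19)*(-20) + 352 = 760 + 352 = 1112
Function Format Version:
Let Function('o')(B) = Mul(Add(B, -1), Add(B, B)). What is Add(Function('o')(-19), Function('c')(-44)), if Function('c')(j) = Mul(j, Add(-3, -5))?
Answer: 1112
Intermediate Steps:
Function('o')(B) = Mul(2, B, Add(-1, B)) (Function('o')(B) = Mul(Add(-1, B), Mul(2, B)) = Mul(2, B, Add(-1, B)))
Function('c')(j) = Mul(-8, j) (Function('c')(j) = Mul(j, -8) = Mul(-8, j))
Add(Function('o')(-19), Function('c')(-44)) = Add(Mul(2, -19, Add(-1, -19)), Mul(-8, -44)) = Add(Mul(2, -19, -20), 352) = Add(760, 352) = 1112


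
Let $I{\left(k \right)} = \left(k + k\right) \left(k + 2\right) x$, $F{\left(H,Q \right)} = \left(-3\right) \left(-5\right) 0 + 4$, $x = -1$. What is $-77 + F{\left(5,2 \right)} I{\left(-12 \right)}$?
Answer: $-1037$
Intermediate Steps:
$F{\left(H,Q \right)} = 4$ ($F{\left(H,Q \right)} = 15 \cdot 0 + 4 = 0 + 4 = 4$)
$I{\left(k \right)} = - 2 k \left(2 + k\right)$ ($I{\left(k \right)} = \left(k + k\right) \left(k + 2\right) \left(-1\right) = 2 k \left(2 + k\right) \left(-1\right) = - 2 k \left(2 + k\right)$)
$-77 + F{\left(5,2 \right)} I{\left(-12 \right)} = -77 + 4 \left(\left(-2\right) \left(-12\right) \left(2 - 12\right)\right) = -77 + 4 \left(\left(-2\right) \left(-12\right) \left(-10\right)\right) = -77 + 4 \left(-240\right) = -77 - 960 = -1037$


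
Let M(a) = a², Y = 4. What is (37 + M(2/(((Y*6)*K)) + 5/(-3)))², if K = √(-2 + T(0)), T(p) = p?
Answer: 131213825/82944 + 57275*I*√2/5184 ≈ 1582.0 + 15.625*I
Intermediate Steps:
K = I*√2 (K = √(-2 + 0) = √(-2) = I*√2 ≈ 1.4142*I)
(37 + M(2/(((Y*6)*K)) + 5/(-3)))² = (37 + (2/(((4*6)*(I*√2))) + 5/(-3))²)² = (37 + (2/((24*(I*√2))) + 5*(-⅓))²)² = (37 + (2/((24*I*√2)) - 5/3)²)² = (37 + (2*(-I*√2/48) - 5/3)²)² = (37 + (-I*√2/24 - 5/3)²)² = (37 + (-5/3 - I*√2/24)²)²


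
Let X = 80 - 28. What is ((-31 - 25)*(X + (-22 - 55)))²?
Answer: 1960000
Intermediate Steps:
X = 52
((-31 - 25)*(X + (-22 - 55)))² = ((-31 - 25)*(52 + (-22 - 55)))² = (-56*(52 - 77))² = (-56*(-25))² = 1400² = 1960000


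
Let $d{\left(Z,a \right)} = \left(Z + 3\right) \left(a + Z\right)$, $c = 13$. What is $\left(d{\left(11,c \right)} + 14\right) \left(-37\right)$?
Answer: $-12950$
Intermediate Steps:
$d{\left(Z,a \right)} = \left(3 + Z\right) \left(Z + a\right)$
$\left(d{\left(11,c \right)} + 14\right) \left(-37\right) = \left(\left(11^{2} + 3 \cdot 11 + 3 \cdot 13 + 11 \cdot 13\right) + 14\right) \left(-37\right) = \left(\left(121 + 33 + 39 + 143\right) + 14\right) \left(-37\right) = \left(336 + 14\right) \left(-37\right) = 350 \left(-37\right) = -12950$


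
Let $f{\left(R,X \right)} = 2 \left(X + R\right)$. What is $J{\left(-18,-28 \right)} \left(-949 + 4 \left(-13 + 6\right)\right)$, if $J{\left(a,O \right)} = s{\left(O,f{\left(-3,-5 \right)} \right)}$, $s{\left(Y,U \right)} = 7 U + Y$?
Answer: $136780$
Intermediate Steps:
$f{\left(R,X \right)} = 2 R + 2 X$ ($f{\left(R,X \right)} = 2 \left(R + X\right) = 2 R + 2 X$)
$s{\left(Y,U \right)} = Y + 7 U$
$J{\left(a,O \right)} = -112 + O$ ($J{\left(a,O \right)} = O + 7 \left(2 \left(-3\right) + 2 \left(-5\right)\right) = O + 7 \left(-6 - 10\right) = O + 7 \left(-16\right) = O - 112 = -112 + O$)
$J{\left(-18,-28 \right)} \left(-949 + 4 \left(-13 + 6\right)\right) = \left(-112 - 28\right) \left(-949 + 4 \left(-13 + 6\right)\right) = - 140 \left(-949 + 4 \left(-7\right)\right) = - 140 \left(-949 - 28\right) = \left(-140\right) \left(-977\right) = 136780$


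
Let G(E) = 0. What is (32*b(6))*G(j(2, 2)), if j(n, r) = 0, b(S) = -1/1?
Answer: 0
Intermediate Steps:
b(S) = -1 (b(S) = -1*1 = -1)
(32*b(6))*G(j(2, 2)) = (32*(-1))*0 = -32*0 = 0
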